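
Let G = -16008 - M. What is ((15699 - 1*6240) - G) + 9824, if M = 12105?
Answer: 47396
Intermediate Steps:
G = -28113 (G = -16008 - 1*12105 = -16008 - 12105 = -28113)
((15699 - 1*6240) - G) + 9824 = ((15699 - 1*6240) - 1*(-28113)) + 9824 = ((15699 - 6240) + 28113) + 9824 = (9459 + 28113) + 9824 = 37572 + 9824 = 47396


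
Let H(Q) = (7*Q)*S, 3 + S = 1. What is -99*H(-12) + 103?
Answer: -16529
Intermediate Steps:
S = -2 (S = -3 + 1 = -2)
H(Q) = -14*Q (H(Q) = (7*Q)*(-2) = -14*Q)
-99*H(-12) + 103 = -(-1386)*(-12) + 103 = -99*168 + 103 = -16632 + 103 = -16529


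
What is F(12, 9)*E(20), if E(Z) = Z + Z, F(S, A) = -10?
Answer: -400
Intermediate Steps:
E(Z) = 2*Z
F(12, 9)*E(20) = -20*20 = -10*40 = -400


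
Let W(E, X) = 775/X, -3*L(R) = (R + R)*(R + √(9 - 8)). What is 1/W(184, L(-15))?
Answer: -28/155 ≈ -0.18065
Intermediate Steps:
L(R) = -2*R*(1 + R)/3 (L(R) = -(R + R)*(R + √(9 - 8))/3 = -2*R*(R + √1)/3 = -2*R*(R + 1)/3 = -2*R*(1 + R)/3)
1/W(184, L(-15)) = 1/(775/((-⅔*(-15)*(1 - 15)))) = 1/(775/((-⅔*(-15)*(-14)))) = 1/(775/(-140)) = 1/(775*(-1/140)) = 1/(-155/28) = -28/155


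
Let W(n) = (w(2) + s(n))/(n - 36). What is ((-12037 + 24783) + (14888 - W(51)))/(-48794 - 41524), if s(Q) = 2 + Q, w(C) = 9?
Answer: -207224/677385 ≈ -0.30592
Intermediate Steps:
W(n) = (11 + n)/(-36 + n) (W(n) = (9 + (2 + n))/(n - 36) = (11 + n)/(-36 + n))
((-12037 + 24783) + (14888 - W(51)))/(-48794 - 41524) = ((-12037 + 24783) + (14888 - (11 + 51)/(-36 + 51)))/(-48794 - 41524) = (12746 + (14888 - 62/15))/(-90318) = (12746 + (14888 - 62/15))*(-1/90318) = (12746 + 223258/15)*(-1/90318) = (414448/15)*(-1/90318) = -207224/677385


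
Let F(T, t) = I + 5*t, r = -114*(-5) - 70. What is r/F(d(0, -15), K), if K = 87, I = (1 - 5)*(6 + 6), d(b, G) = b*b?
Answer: 500/387 ≈ 1.2920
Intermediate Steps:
d(b, G) = b²
r = 500 (r = 570 - 70 = 500)
I = -48 (I = -4*12 = -48)
F(T, t) = -48 + 5*t
r/F(d(0, -15), K) = 500/(-48 + 5*87) = 500/(-48 + 435) = 500/387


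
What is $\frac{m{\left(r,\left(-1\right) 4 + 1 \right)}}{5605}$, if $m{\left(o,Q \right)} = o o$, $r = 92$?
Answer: $\frac{8464}{5605} \approx 1.5101$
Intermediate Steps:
$m{\left(o,Q \right)} = o^{2}$
$\frac{m{\left(r,\left(-1\right) 4 + 1 \right)}}{5605} = \frac{92^{2}}{5605} = 8464 \cdot \frac{1}{5605} = \frac{8464}{5605}$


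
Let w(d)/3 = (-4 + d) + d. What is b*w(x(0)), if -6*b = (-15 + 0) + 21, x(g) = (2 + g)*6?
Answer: -60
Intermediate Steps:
x(g) = 12 + 6*g
b = -1 (b = -((-15 + 0) + 21)/6 = -(-15 + 21)/6 = -⅙*6 = -1)
w(d) = -12 + 6*d (w(d) = 3*((-4 + d) + d) = 3*(-4 + 2*d) = -12 + 6*d)
b*w(x(0)) = -(-12 + 6*(12 + 6*0)) = -(-12 + 6*(12 + 0)) = -(-12 + 6*12) = -(-12 + 72) = -1*60 = -60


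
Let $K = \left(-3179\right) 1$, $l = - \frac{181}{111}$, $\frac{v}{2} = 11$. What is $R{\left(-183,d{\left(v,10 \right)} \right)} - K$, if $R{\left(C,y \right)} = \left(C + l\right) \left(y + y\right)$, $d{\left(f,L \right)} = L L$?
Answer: $- \frac{3745931}{111} \approx -33747.0$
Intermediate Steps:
$v = 22$ ($v = 2 \cdot 11 = 22$)
$d{\left(f,L \right)} = L^{2}$
$l = - \frac{181}{111}$ ($l = \left(-181\right) \frac{1}{111} = - \frac{181}{111} \approx -1.6306$)
$K = -3179$
$R{\left(C,y \right)} = 2 y \left(- \frac{181}{111} + C\right)$ ($R{\left(C,y \right)} = \left(C - \frac{181}{111}\right) \left(y + y\right) = \left(- \frac{181}{111} + C\right) 2 y = 2 y \left(- \frac{181}{111} + C\right)$)
$R{\left(-183,d{\left(v,10 \right)} \right)} - K = \frac{2 \cdot 10^{2} \left(-181 + 111 \left(-183\right)\right)}{111} - -3179 = \frac{2}{111} \cdot 100 \left(-181 - 20313\right) + 3179 = \frac{2}{111} \cdot 100 \left(-20494\right) + 3179 = - \frac{4098800}{111} + 3179 = - \frac{3745931}{111}$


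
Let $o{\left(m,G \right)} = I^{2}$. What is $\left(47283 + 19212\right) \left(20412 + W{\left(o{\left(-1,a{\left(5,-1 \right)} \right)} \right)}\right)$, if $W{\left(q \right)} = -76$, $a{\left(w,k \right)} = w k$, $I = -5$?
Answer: $1352242320$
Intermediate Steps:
$a{\left(w,k \right)} = k w$
$o{\left(m,G \right)} = 25$ ($o{\left(m,G \right)} = \left(-5\right)^{2} = 25$)
$\left(47283 + 19212\right) \left(20412 + W{\left(o{\left(-1,a{\left(5,-1 \right)} \right)} \right)}\right) = \left(47283 + 19212\right) \left(20412 - 76\right) = 66495 \cdot 20336 = 1352242320$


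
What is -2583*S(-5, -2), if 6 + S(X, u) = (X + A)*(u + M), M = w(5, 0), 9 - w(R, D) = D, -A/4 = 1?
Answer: 178227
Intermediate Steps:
A = -4 (A = -4*1 = -4)
w(R, D) = 9 - D
M = 9 (M = 9 - 1*0 = 9 + 0 = 9)
S(X, u) = -6 + (-4 + X)*(9 + u) (S(X, u) = -6 + (X - 4)*(u + 9) = -6 + (-4 + X)*(9 + u))
-2583*S(-5, -2) = -2583*(-42 - 4*(-2) + 9*(-5) - 5*(-2)) = -2583*(-42 + 8 - 45 + 10) = -2583*(-69) = 178227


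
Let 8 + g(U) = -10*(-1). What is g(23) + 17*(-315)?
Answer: -5353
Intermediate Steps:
g(U) = 2 (g(U) = -8 - 10*(-1) = -8 + 10 = 2)
g(23) + 17*(-315) = 2 + 17*(-315) = 2 - 5355 = -5353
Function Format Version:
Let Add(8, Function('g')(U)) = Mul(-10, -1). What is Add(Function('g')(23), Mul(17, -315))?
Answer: -5353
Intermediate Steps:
Function('g')(U) = 2 (Function('g')(U) = Add(-8, Mul(-10, -1)) = Add(-8, 10) = 2)
Add(Function('g')(23), Mul(17, -315)) = Add(2, Mul(17, -315)) = Add(2, -5355) = -5353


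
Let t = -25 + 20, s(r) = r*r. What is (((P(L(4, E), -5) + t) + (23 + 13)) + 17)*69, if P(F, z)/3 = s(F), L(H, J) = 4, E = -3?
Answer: 6624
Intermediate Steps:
s(r) = r**2
P(F, z) = 3*F**2
t = -5
(((P(L(4, E), -5) + t) + (23 + 13)) + 17)*69 = (((3*4**2 - 5) + (23 + 13)) + 17)*69 = (((3*16 - 5) + 36) + 17)*69 = (((48 - 5) + 36) + 17)*69 = ((43 + 36) + 17)*69 = (79 + 17)*69 = 96*69 = 6624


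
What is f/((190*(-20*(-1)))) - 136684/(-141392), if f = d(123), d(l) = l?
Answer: 33549401/33580600 ≈ 0.99907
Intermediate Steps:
f = 123
f/((190*(-20*(-1)))) - 136684/(-141392) = 123/((190*(-20*(-1)))) - 136684/(-141392) = 123/((190*20)) - 136684*(-1/141392) = 123/3800 + 34171/35348 = 33549401/33580600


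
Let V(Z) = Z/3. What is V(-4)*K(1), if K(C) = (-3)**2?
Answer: -12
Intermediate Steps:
V(Z) = Z/3 (V(Z) = Z*(1/3) = Z/3)
K(C) = 9
V(-4)*K(1) = ((1/3)*(-4))*9 = -4/3*9 = -12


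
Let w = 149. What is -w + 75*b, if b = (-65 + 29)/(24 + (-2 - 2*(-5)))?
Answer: -1867/8 ≈ -233.38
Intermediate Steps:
b = -9/8 (b = -36/(24 + (-2 + 10)) = -36/(24 + 8) = -36/32 = -36*1/32 = -9/8 ≈ -1.1250)
-w + 75*b = -1*149 + 75*(-9/8) = -149 - 675/8 = -1867/8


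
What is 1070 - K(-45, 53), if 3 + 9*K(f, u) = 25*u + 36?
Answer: 8272/9 ≈ 919.11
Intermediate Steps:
K(f, u) = 11/3 + 25*u/9 (K(f, u) = -⅓ + (25*u + 36)/9 = -⅓ + (36 + 25*u)/9 = -⅓ + (4 + 25*u/9) = 11/3 + 25*u/9)
1070 - K(-45, 53) = 1070 - (11/3 + (25/9)*53) = 1070 - (11/3 + 1325/9) = 1070 - 1*1358/9 = 1070 - 1358/9 = 8272/9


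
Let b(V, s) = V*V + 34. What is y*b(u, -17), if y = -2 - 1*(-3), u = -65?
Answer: 4259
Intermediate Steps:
b(V, s) = 34 + V² (b(V, s) = V² + 34 = 34 + V²)
y = 1 (y = -2 + 3 = 1)
y*b(u, -17) = 1*(34 + (-65)²) = 1*(34 + 4225) = 1*4259 = 4259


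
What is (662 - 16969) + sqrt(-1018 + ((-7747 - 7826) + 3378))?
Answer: -16307 + I*sqrt(13213) ≈ -16307.0 + 114.95*I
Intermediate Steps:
(662 - 16969) + sqrt(-1018 + ((-7747 - 7826) + 3378)) = -16307 + sqrt(-1018 + (-15573 + 3378)) = -16307 + sqrt(-1018 - 12195) = -16307 + sqrt(-13213) = -16307 + I*sqrt(13213)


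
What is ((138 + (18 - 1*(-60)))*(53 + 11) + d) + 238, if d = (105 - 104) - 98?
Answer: 13965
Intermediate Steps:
d = -97 (d = 1 - 98 = -97)
((138 + (18 - 1*(-60)))*(53 + 11) + d) + 238 = ((138 + (18 - 1*(-60)))*(53 + 11) - 97) + 238 = ((138 + (18 + 60))*64 - 97) + 238 = ((138 + 78)*64 - 97) + 238 = (216*64 - 97) + 238 = (13824 - 97) + 238 = 13727 + 238 = 13965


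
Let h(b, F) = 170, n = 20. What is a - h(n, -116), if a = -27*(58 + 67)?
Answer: -3545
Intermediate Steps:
a = -3375 (a = -27*125 = -3375)
a - h(n, -116) = -3375 - 1*170 = -3375 - 170 = -3545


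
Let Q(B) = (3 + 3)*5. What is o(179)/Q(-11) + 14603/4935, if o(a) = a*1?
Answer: 88097/9870 ≈ 8.9257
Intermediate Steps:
Q(B) = 30 (Q(B) = 6*5 = 30)
o(a) = a
o(179)/Q(-11) + 14603/4935 = 179/30 + 14603/4935 = 88097/9870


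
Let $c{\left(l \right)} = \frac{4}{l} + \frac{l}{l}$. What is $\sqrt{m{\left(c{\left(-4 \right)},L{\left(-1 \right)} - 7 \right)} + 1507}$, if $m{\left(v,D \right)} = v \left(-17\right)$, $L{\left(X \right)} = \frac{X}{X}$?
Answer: $\sqrt{1507} \approx 38.82$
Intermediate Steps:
$L{\left(X \right)} = 1$
$c{\left(l \right)} = 1 + \frac{4}{l}$ ($c{\left(l \right)} = \frac{4}{l} + 1 = 1 + \frac{4}{l}$)
$m{\left(v,D \right)} = - 17 v$
$\sqrt{m{\left(c{\left(-4 \right)},L{\left(-1 \right)} - 7 \right)} + 1507} = \sqrt{- 17 \frac{4 - 4}{-4} + 1507} = \sqrt{- 17 \left(\left(- \frac{1}{4}\right) 0\right) + 1507} = \sqrt{\left(-17\right) 0 + 1507} = \sqrt{0 + 1507} = \sqrt{1507}$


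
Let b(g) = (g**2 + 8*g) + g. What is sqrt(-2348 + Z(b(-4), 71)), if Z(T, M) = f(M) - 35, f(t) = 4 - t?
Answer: 35*I*sqrt(2) ≈ 49.497*I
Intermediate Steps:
b(g) = g**2 + 9*g
Z(T, M) = -31 - M (Z(T, M) = (4 - M) - 35 = -31 - M)
sqrt(-2348 + Z(b(-4), 71)) = sqrt(-2348 + (-31 - 1*71)) = sqrt(-2348 + (-31 - 71)) = sqrt(-2348 - 102) = sqrt(-2450) = 35*I*sqrt(2)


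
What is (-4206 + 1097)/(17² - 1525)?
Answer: 3109/1236 ≈ 2.5154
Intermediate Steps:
(-4206 + 1097)/(17² - 1525) = -3109/(289 - 1525) = -3109/(-1236) = -3109*(-1/1236) = 3109/1236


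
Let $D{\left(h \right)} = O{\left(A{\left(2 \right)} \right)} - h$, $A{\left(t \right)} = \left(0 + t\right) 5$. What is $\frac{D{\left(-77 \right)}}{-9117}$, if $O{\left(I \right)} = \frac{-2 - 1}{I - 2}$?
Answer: $- \frac{613}{72936} \approx -0.0084046$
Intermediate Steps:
$A{\left(t \right)} = 5 t$ ($A{\left(t \right)} = t 5 = 5 t$)
$O{\left(I \right)} = - \frac{3}{-2 + I}$
$D{\left(h \right)} = - \frac{3}{8} - h$ ($D{\left(h \right)} = - \frac{3}{-2 + 5 \cdot 2} - h = - \frac{3}{-2 + 10} - h = - \frac{3}{8} - h$)
$\frac{D{\left(-77 \right)}}{-9117} = \frac{- \frac{3}{8} - -77}{-9117} = \left(- \frac{3}{8} + 77\right) \left(- \frac{1}{9117}\right) = \frac{613}{8} \left(- \frac{1}{9117}\right) = - \frac{613}{72936}$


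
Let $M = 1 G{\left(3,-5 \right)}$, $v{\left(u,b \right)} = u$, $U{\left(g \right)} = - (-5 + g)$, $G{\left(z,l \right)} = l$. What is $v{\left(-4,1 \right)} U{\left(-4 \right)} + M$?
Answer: $-41$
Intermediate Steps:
$U{\left(g \right)} = 5 - g$
$M = -5$ ($M = 1 \left(-5\right) = -5$)
$v{\left(-4,1 \right)} U{\left(-4 \right)} + M = - 4 \left(5 - -4\right) - 5 = - 4 \left(5 + 4\right) - 5 = \left(-4\right) 9 - 5 = -36 - 5 = -41$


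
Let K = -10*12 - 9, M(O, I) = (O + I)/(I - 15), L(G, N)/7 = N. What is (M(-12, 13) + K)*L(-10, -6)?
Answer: 5439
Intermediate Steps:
L(G, N) = 7*N
M(O, I) = (I + O)/(-15 + I)
K = -129 (K = -120 - 9 = -129)
(M(-12, 13) + K)*L(-10, -6) = ((13 - 12)/(-15 + 13) - 129)*(7*(-6)) = (1/(-2) - 129)*(-42) = (-½*1 - 129)*(-42) = (-½ - 129)*(-42) = -259/2*(-42) = 5439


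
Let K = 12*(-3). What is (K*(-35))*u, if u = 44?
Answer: 55440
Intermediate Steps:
K = -36
(K*(-35))*u = -36*(-35)*44 = 1260*44 = 55440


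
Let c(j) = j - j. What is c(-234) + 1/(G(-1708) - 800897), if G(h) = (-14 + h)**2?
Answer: 1/2164387 ≈ 4.6202e-7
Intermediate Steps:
c(j) = 0
c(-234) + 1/(G(-1708) - 800897) = 0 + 1/((-14 - 1708)**2 - 800897) = 0 + 1/((-1722)**2 - 800897) = 0 + 1/(2965284 - 800897) = 0 + 1/2164387 = 1/2164387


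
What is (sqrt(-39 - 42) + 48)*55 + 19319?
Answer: 21959 + 495*I ≈ 21959.0 + 495.0*I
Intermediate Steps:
(sqrt(-39 - 42) + 48)*55 + 19319 = (sqrt(-81) + 48)*55 + 19319 = (9*I + 48)*55 + 19319 = (48 + 9*I)*55 + 19319 = (2640 + 495*I) + 19319 = 21959 + 495*I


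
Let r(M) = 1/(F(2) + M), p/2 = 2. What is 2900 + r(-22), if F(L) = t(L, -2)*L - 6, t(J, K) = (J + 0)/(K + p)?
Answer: 75399/26 ≈ 2900.0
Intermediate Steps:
p = 4 (p = 2*2 = 4)
t(J, K) = J/(4 + K) (t(J, K) = (J + 0)/(K + 4) = J/(4 + K))
F(L) = -6 + L²/2 (F(L) = (L/(4 - 2))*L - 6 = (L/2)*L - 6 = L²/2 - 6 = -6 + L²/2)
r(M) = 1/(-4 + M) (r(M) = 1/((-6 + (½)*2²) + M) = 1/((-6 + (½)*4) + M) = 1/((-6 + 2) + M) = 1/(-4 + M))
2900 + r(-22) = 2900 + 1/(-4 - 22) = 2900 + 1/(-26) = 2900 - 1/26 = 75399/26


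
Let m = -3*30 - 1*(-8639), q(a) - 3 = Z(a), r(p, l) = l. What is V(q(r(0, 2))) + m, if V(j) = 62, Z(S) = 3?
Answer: 8611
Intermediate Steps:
q(a) = 6 (q(a) = 3 + 3 = 6)
m = 8549 (m = -90 + 8639 = 8549)
V(q(r(0, 2))) + m = 62 + 8549 = 8611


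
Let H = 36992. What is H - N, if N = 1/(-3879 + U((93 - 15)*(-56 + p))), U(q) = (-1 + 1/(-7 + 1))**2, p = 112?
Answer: 5163898276/139595 ≈ 36992.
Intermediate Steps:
U(q) = 49/36 (U(q) = (-1 + 1/(-6))**2 = (-1 - 1/6)**2 = (-7/6)**2 = 49/36)
N = -36/139595 (N = 1/(-3879 + 49/36) = 1/(-139595/36) = -36/139595 ≈ -0.00025789)
H - N = 36992 - 1*(-36/139595) = 36992 + 36/139595 = 5163898276/139595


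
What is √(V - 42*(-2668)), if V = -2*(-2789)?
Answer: √117634 ≈ 342.98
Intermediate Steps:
V = 5578
√(V - 42*(-2668)) = √(5578 - 42*(-2668)) = √(5578 + 112056) = √117634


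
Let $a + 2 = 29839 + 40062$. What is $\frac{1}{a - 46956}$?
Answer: $\frac{1}{22943} \approx 4.3586 \cdot 10^{-5}$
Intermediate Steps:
$a = 69899$ ($a = -2 + \left(29839 + 40062\right) = -2 + 69901 = 69899$)
$\frac{1}{a - 46956} = \frac{1}{69899 - 46956} = \frac{1}{22943}$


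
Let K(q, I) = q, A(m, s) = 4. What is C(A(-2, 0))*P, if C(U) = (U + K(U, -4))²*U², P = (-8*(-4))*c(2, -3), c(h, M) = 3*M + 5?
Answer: -131072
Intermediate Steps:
c(h, M) = 5 + 3*M
P = -128 (P = (-8*(-4))*(5 + 3*(-3)) = 32*(5 - 9) = 32*(-4) = -128)
C(U) = 4*U⁴ (C(U) = (U + U)²*U² = (2*U)²*U² = (4*U²)*U² = 4*U⁴)
C(A(-2, 0))*P = (4*4⁴)*(-128) = (4*256)*(-128) = 1024*(-128) = -131072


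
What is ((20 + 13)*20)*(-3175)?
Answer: -2095500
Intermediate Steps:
((20 + 13)*20)*(-3175) = (33*20)*(-3175) = 660*(-3175) = -2095500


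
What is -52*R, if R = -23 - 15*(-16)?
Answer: -11284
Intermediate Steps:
R = 217 (R = -23 + 240 = 217)
-52*R = -52*217 = -11284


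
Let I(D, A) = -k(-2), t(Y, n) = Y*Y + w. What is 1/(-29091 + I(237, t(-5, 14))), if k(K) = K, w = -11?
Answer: -1/29089 ≈ -3.4377e-5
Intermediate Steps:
t(Y, n) = -11 + Y² (t(Y, n) = Y*Y - 11 = Y² - 11 = -11 + Y²)
I(D, A) = 2 (I(D, A) = -1*(-2) = 2)
1/(-29091 + I(237, t(-5, 14))) = 1/(-29091 + 2) = 1/(-29089) = -1/29089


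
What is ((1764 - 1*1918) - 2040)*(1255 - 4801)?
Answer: 7779924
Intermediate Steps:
((1764 - 1*1918) - 2040)*(1255 - 4801) = ((1764 - 1918) - 2040)*(-3546) = (-154 - 2040)*(-3546) = -2194*(-3546) = 7779924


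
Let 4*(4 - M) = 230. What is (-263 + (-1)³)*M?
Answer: 14124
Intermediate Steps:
M = -107/2 (M = 4 - ¼*230 = 4 - 115/2 = -107/2 ≈ -53.500)
(-263 + (-1)³)*M = (-263 + (-1)³)*(-107/2) = (-263 - 1)*(-107/2) = -264*(-107/2) = 14124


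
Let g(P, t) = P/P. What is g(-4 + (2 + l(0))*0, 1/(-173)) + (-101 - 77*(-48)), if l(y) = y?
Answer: 3596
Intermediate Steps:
g(P, t) = 1
g(-4 + (2 + l(0))*0, 1/(-173)) + (-101 - 77*(-48)) = 1 + (-101 - 77*(-48)) = 1 + (-101 + 3696) = 1 + 3595 = 3596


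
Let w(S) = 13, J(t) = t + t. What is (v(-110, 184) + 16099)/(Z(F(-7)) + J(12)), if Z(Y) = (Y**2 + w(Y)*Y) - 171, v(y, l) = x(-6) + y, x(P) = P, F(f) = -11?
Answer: -15983/169 ≈ -94.574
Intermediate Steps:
J(t) = 2*t
v(y, l) = -6 + y
Z(Y) = -171 + Y**2 + 13*Y (Z(Y) = (Y**2 + 13*Y) - 171 = -171 + Y**2 + 13*Y)
(v(-110, 184) + 16099)/(Z(F(-7)) + J(12)) = ((-6 - 110) + 16099)/((-171 + (-11)**2 + 13*(-11)) + 2*12) = (-116 + 16099)/((-171 + 121 - 143) + 24) = 15983/(-193 + 24) = 15983/(-169) = 15983*(-1/169) = -15983/169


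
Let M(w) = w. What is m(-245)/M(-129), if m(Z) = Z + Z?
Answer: 490/129 ≈ 3.7985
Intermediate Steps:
m(Z) = 2*Z
m(-245)/M(-129) = (2*(-245))/(-129) = -490*(-1/129) = 490/129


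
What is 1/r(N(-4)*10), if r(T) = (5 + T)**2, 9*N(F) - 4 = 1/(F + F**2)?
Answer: 2916/265225 ≈ 0.010994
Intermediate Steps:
N(F) = 4/9 + 1/(9*(F + F**2))
1/r(N(-4)*10) = 1/((5 + ((1/9)*(1 + 4*(-4) + 4*(-4)**2)/(-4*(1 - 4)))*10)**2) = 1/((5 + ((1/9)*(-1/4)*(1 - 16 + 4*16)/(-3))*10)**2) = 1/((5 + ((1/9)*(-1/4)*(-1/3)*(1 - 16 + 64))*10)**2) = 1/((5 + ((1/9)*(-1/4)*(-1/3)*49)*10)**2) = 1/((5 + (49/108)*10)**2) = 1/((5 + 245/54)**2) = 1/((515/54)**2) = 1/(265225/2916) = 2916/265225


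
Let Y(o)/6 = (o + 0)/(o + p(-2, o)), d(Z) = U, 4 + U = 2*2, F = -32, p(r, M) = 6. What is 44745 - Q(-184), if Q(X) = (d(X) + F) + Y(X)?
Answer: 3984601/89 ≈ 44771.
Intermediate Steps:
U = 0 (U = -4 + 2*2 = -4 + 4 = 0)
d(Z) = 0
Y(o) = 6*o/(6 + o) (Y(o) = 6*((o + 0)/(o + 6)) = 6*(o/(6 + o)) = 6*o/(6 + o))
Q(X) = -32 + 6*X/(6 + X) (Q(X) = (0 - 32) + 6*X/(6 + X) = -32 + 6*X/(6 + X))
44745 - Q(-184) = 44745 - 2*(-96 - 13*(-184))/(6 - 184) = 44745 - 2*(-96 + 2392)/(-178) = 44745 - 2*(-1)*2296/178 = 44745 - 1*(-2296/89) = 44745 + 2296/89 = 3984601/89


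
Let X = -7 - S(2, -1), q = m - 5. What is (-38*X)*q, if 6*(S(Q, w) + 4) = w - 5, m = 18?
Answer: 988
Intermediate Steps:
S(Q, w) = -29/6 + w/6 (S(Q, w) = -4 + (w - 5)/6 = -4 + (-5 + w)/6 = -4 + (-⅚ + w/6) = -29/6 + w/6)
q = 13 (q = 18 - 5 = 13)
X = -2 (X = -7 - (-29/6 + (⅙)*(-1)) = -7 - (-29/6 - ⅙) = -7 - 1*(-5) = -7 + 5 = -2)
(-38*X)*q = -38*(-2)*13 = 76*13 = 988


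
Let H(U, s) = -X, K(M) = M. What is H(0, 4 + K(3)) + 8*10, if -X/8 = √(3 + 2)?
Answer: 80 + 8*√5 ≈ 97.889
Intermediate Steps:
X = -8*√5 (X = -8*√(3 + 2) = -8*√5 ≈ -17.889)
H(U, s) = 8*√5 (H(U, s) = -(-8)*√5 = 8*√5)
H(0, 4 + K(3)) + 8*10 = 8*√5 + 8*10 = 8*√5 + 80 = 80 + 8*√5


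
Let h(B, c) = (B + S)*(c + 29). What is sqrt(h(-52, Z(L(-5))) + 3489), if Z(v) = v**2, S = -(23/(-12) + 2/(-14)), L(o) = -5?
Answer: sqrt(155274)/14 ≈ 28.146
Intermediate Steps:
S = 173/84 (S = -(23*(-1/12) + 2*(-1/14)) = -(-23/12 - 1/7) = -1*(-173/84) = 173/84 ≈ 2.0595)
h(B, c) = (29 + c)*(173/84 + B) (h(B, c) = (B + 173/84)*(c + 29) = (173/84 + B)*(29 + c) = (29 + c)*(173/84 + B))
sqrt(h(-52, Z(L(-5))) + 3489) = sqrt((5017/84 + 29*(-52) + (173/84)*(-5)**2 - 52*(-5)**2) + 3489) = sqrt((5017/84 - 1508 + (173/84)*25 - 52*25) + 3489) = sqrt((5017/84 - 1508 + 4325/84 - 1300) + 3489) = sqrt(-37755/14 + 3489) = sqrt(11091/14) = sqrt(155274)/14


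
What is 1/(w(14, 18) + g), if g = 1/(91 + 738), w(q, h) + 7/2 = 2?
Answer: -1658/2485 ≈ -0.66720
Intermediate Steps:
w(q, h) = -3/2 (w(q, h) = -7/2 + 2 = -3/2)
g = 1/829 ≈ 0.0012063
1/(w(14, 18) + g) = 1/(-3/2 + 1/829) = 1/(-2485/1658) = -1658/2485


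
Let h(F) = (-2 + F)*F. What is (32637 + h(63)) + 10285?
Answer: 46765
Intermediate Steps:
h(F) = F*(-2 + F)
(32637 + h(63)) + 10285 = (32637 + 63*(-2 + 63)) + 10285 = (32637 + 63*61) + 10285 = (32637 + 3843) + 10285 = 36480 + 10285 = 46765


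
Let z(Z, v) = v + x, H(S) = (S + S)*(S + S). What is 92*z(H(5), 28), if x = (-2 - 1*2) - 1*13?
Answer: 1012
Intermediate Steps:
H(S) = 4*S**2 (H(S) = (2*S)*(2*S) = 4*S**2)
x = -17 (x = (-2 - 2) - 13 = -4 - 13 = -17)
z(Z, v) = -17 + v (z(Z, v) = v - 17 = -17 + v)
92*z(H(5), 28) = 92*(-17 + 28) = 92*11 = 1012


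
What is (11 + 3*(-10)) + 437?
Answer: 418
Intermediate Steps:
(11 + 3*(-10)) + 437 = (11 - 30) + 437 = -19 + 437 = 418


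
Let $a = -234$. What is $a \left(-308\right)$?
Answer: $72072$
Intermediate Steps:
$a \left(-308\right) = \left(-234\right) \left(-308\right) = 72072$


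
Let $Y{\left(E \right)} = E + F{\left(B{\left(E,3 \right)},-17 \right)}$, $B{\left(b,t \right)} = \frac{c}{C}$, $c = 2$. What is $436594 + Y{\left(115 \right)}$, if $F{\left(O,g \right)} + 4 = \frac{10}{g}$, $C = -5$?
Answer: $\frac{7423975}{17} \approx 4.367 \cdot 10^{5}$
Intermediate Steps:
$B{\left(b,t \right)} = - \frac{2}{5}$ ($B{\left(b,t \right)} = \frac{2}{-5} = 2 \left(- \frac{1}{5}\right) = - \frac{2}{5}$)
$F{\left(O,g \right)} = -4 + \frac{10}{g}$
$Y{\left(E \right)} = - \frac{78}{17} + E$ ($Y{\left(E \right)} = E - \left(4 - \frac{10}{-17}\right) = E + \left(-4 + 10 \left(- \frac{1}{17}\right)\right) = E - \frac{78}{17} = - \frac{78}{17} + E$)
$436594 + Y{\left(115 \right)} = 436594 + \left(- \frac{78}{17} + 115\right) = 436594 + \frac{1877}{17} = \frac{7423975}{17}$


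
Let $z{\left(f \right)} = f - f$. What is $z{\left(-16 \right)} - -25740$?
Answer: $25740$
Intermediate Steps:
$z{\left(f \right)} = 0$
$z{\left(-16 \right)} - -25740 = 0 - -25740 = 0 + 25740 = 25740$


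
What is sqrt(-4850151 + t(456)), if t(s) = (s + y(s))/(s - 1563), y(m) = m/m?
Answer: I*sqrt(660401466522)/369 ≈ 2202.3*I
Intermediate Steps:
y(m) = 1
t(s) = (1 + s)/(-1563 + s) (t(s) = (s + 1)/(s - 1563) = (1 + s)/(-1563 + s))
sqrt(-4850151 + t(456)) = sqrt(-4850151 + (1 + 456)/(-1563 + 456)) = sqrt(-4850151 + 457/(-1107)) = sqrt(-4850151 - 1/1107*457) = sqrt(-4850151 - 457/1107) = sqrt(-5369117614/1107) = I*sqrt(660401466522)/369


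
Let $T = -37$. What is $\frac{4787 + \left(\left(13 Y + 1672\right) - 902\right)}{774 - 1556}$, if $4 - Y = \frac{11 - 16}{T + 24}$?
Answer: $- \frac{2802}{391} \approx -7.1662$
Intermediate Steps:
$Y = \frac{47}{13}$ ($Y = 4 - \frac{11 - 16}{-37 + 24} = 4 - - \frac{5}{-13} = 4 - \left(-5\right) \left(- \frac{1}{13}\right) = 4 - \frac{5}{13} = \frac{47}{13} \approx 3.6154$)
$\frac{4787 + \left(\left(13 Y + 1672\right) - 902\right)}{774 - 1556} = \frac{4787 + \left(\left(13 \cdot \frac{47}{13} + 1672\right) - 902\right)}{774 - 1556} = \frac{4787 + \left(\left(47 + 1672\right) - 902\right)}{-782} = \left(4787 + \left(1719 - 902\right)\right) \left(- \frac{1}{782}\right) = \left(4787 + 817\right) \left(- \frac{1}{782}\right) = 5604 \left(- \frac{1}{782}\right) = - \frac{2802}{391}$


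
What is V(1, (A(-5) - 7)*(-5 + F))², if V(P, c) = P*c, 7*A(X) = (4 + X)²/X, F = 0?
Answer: 60516/49 ≈ 1235.0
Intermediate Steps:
A(X) = (4 + X)²/(7*X) (A(X) = ((4 + X)²/X)/7 = (4 + X)²/(7*X))
V(1, (A(-5) - 7)*(-5 + F))² = (1*(((⅐)*(4 - 5)²/(-5) - 7)*(-5 + 0)))² = (1*(((⅐)*(-⅕)*(-1)² - 7)*(-5)))² = (1*(((⅐)*(-⅕)*1 - 7)*(-5)))² = (1*((-1/35 - 7)*(-5)))² = (1*(-246/35*(-5)))² = (1*(246/7))² = (246/7)² = 60516/49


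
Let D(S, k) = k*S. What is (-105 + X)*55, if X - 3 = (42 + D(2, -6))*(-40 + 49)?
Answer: 9240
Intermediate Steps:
D(S, k) = S*k
X = 273 (X = 3 + (42 + 2*(-6))*(-40 + 49) = 3 + (42 - 12)*9 = 3 + 30*9 = 3 + 270 = 273)
(-105 + X)*55 = (-105 + 273)*55 = 168*55 = 9240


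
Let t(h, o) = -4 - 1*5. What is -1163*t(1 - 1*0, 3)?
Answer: 10467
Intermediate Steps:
t(h, o) = -9 (t(h, o) = -4 - 5 = -9)
-1163*t(1 - 1*0, 3) = -1163*(-9) = 10467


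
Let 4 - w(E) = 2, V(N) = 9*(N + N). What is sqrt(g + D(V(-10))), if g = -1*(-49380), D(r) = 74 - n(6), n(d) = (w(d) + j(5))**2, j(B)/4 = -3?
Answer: sqrt(49354) ≈ 222.16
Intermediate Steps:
j(B) = -12 (j(B) = 4*(-3) = -12)
V(N) = 18*N (V(N) = 9*(2*N) = 18*N)
w(E) = 2 (w(E) = 4 - 1*2 = 4 - 2 = 2)
n(d) = 100 (n(d) = (2 - 12)**2 = (-10)**2 = 100)
D(r) = -26 (D(r) = 74 - 1*100 = 74 - 100 = -26)
g = 49380
sqrt(g + D(V(-10))) = sqrt(49380 - 26) = sqrt(49354)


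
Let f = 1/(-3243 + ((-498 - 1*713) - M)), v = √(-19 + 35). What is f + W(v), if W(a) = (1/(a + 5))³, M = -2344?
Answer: 1381/1538190 ≈ 0.00089781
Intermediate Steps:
v = 4 (v = √16 = 4)
W(a) = (5 + a)⁻³ (W(a) = (1/(5 + a))³ = (5 + a)⁻³)
f = -1/2110 (f = 1/(-3243 + ((-498 - 1*713) - 1*(-2344))) = 1/(-3243 + ((-498 - 713) + 2344)) = 1/(-3243 + (-1211 + 2344)) = 1/(-3243 + 1133) = 1/(-2110) = -1/2110 ≈ -0.00047393)
f + W(v) = -1/2110 + (5 + 4)⁻³ = -1/2110 + 9⁻³ = -1/2110 + 1/729 = 1381/1538190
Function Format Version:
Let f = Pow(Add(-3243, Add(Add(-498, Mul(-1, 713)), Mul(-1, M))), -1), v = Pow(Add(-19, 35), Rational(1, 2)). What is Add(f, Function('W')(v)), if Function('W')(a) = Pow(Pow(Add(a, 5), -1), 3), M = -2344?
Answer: Rational(1381, 1538190) ≈ 0.00089781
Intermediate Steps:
v = 4 (v = Pow(16, Rational(1, 2)) = 4)
Function('W')(a) = Pow(Add(5, a), -3) (Function('W')(a) = Pow(Pow(Add(5, a), -1), 3) = Pow(Add(5, a), -3))
f = Rational(-1, 2110) (f = Pow(Add(-3243, Add(Add(-498, Mul(-1, 713)), Mul(-1, -2344))), -1) = Pow(Add(-3243, Add(Add(-498, -713), 2344)), -1) = Pow(Add(-3243, Add(-1211, 2344)), -1) = Pow(Add(-3243, 1133), -1) = Pow(-2110, -1) = Rational(-1, 2110) ≈ -0.00047393)
Add(f, Function('W')(v)) = Add(Rational(-1, 2110), Pow(Add(5, 4), -3)) = Add(Rational(-1, 2110), Pow(9, -3)) = Add(Rational(-1, 2110), Rational(1, 729)) = Rational(1381, 1538190)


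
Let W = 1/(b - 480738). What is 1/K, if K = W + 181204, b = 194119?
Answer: 286619/51936509275 ≈ 5.5186e-6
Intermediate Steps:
W = -1/286619 (W = 1/(194119 - 480738) = 1/(-286619) = -1/286619 ≈ -3.4890e-6)
K = 51936509275/286619 (K = -1/286619 + 181204 = 51936509275/286619 ≈ 1.8120e+5)
1/K = 1/(51936509275/286619) = 286619/51936509275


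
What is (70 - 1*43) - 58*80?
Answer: -4613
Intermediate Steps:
(70 - 1*43) - 58*80 = (70 - 43) - 4640 = 27 - 4640 = -4613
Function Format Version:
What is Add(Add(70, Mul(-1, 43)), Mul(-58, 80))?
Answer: -4613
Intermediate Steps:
Add(Add(70, Mul(-1, 43)), Mul(-58, 80)) = Add(Add(70, -43), -4640) = Add(27, -4640) = -4613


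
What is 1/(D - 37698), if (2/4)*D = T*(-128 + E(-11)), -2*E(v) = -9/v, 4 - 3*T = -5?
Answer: -11/423153 ≈ -2.5995e-5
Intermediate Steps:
T = 3 (T = 4/3 - ⅓*(-5) = 4/3 + 5/3 = 3)
E(v) = 9/(2*v) (E(v) = -(-9)/(2*v) = 9/(2*v))
D = -8475/11 (D = 2*(3*(-128 + (9/2)/(-11))) = 2*(3*(-128 + (9/2)*(-1/11))) = 2*(3*(-128 - 9/22)) = 2*(3*(-2825/22)) = 2*(-8475/22) = -8475/11 ≈ -770.45)
1/(D - 37698) = 1/(-8475/11 - 37698) = 1/(-423153/11) = -11/423153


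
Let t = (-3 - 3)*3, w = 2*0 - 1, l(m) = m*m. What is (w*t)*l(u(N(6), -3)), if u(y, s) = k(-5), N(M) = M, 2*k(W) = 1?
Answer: 9/2 ≈ 4.5000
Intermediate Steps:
k(W) = 1/2 (k(W) = (1/2)*1 = 1/2)
u(y, s) = 1/2
l(m) = m**2
w = -1 (w = 0 - 1 = -1)
t = -18 (t = -6*3 = -18)
(w*t)*l(u(N(6), -3)) = (-1*(-18))*(1/2)**2 = 18*(1/4) = 9/2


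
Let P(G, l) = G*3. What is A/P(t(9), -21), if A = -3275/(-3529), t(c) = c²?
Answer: 3275/857547 ≈ 0.0038190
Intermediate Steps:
A = 3275/3529 (A = -3275*(-1/3529) = 3275/3529 ≈ 0.92803)
P(G, l) = 3*G
A/P(t(9), -21) = 3275/(3529*((3*9²))) = 3275/(3529*((3*81))) = (3275/3529)/243 = (3275/3529)*(1/243) = 3275/857547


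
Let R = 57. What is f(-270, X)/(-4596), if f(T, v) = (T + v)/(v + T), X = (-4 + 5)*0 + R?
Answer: -1/4596 ≈ -0.00021758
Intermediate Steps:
X = 57 (X = (-4 + 5)*0 + 57 = 1*0 + 57 = 0 + 57 = 57)
f(T, v) = 1 (f(T, v) = (T + v)/(T + v) = 1)
f(-270, X)/(-4596) = 1/(-4596) = 1*(-1/4596) = -1/4596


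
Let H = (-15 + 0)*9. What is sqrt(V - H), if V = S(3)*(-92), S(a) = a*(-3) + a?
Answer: sqrt(687) ≈ 26.211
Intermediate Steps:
S(a) = -2*a (S(a) = -3*a + a = -2*a)
H = -135 (H = -15*9 = -135)
V = 552 (V = -2*3*(-92) = -6*(-92) = 552)
sqrt(V - H) = sqrt(552 - 1*(-135)) = sqrt(552 + 135) = sqrt(687)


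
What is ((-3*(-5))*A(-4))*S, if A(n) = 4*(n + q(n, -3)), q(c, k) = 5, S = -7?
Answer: -420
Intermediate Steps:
A(n) = 20 + 4*n (A(n) = 4*(n + 5) = 4*(5 + n) = 20 + 4*n)
((-3*(-5))*A(-4))*S = ((-3*(-5))*(20 + 4*(-4)))*(-7) = (15*(20 - 16))*(-7) = (15*4)*(-7) = 60*(-7) = -420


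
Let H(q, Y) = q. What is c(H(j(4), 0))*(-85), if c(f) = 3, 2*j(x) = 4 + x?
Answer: -255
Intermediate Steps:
j(x) = 2 + x/2 (j(x) = (4 + x)/2 = 2 + x/2)
c(H(j(4), 0))*(-85) = 3*(-85) = -255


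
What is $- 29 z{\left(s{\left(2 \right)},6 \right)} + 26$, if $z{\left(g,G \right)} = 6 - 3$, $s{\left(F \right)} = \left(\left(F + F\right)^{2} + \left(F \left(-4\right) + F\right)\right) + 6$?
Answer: $-61$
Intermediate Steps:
$s{\left(F \right)} = 6 - 3 F + 4 F^{2}$ ($s{\left(F \right)} = \left(\left(2 F\right)^{2} + \left(- 4 F + F\right)\right) + 6 = \left(4 F^{2} - 3 F\right) + 6 = \left(- 3 F + 4 F^{2}\right) + 6 = 6 - 3 F + 4 F^{2}$)
$z{\left(g,G \right)} = 3$
$- 29 z{\left(s{\left(2 \right)},6 \right)} + 26 = \left(-29\right) 3 + 26 = -87 + 26 = -61$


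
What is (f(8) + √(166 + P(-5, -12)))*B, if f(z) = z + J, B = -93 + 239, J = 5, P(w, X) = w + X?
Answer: 1898 + 146*√149 ≈ 3680.2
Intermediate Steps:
P(w, X) = X + w
B = 146
f(z) = 5 + z (f(z) = z + 5 = 5 + z)
(f(8) + √(166 + P(-5, -12)))*B = ((5 + 8) + √(166 + (-12 - 5)))*146 = (13 + √(166 - 17))*146 = (13 + √149)*146 = 1898 + 146*√149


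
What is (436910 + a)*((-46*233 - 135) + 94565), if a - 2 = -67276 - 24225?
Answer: 28915045632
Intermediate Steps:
a = -91499 (a = 2 + (-67276 - 24225) = 2 - 91501 = -91499)
(436910 + a)*((-46*233 - 135) + 94565) = (436910 - 91499)*((-46*233 - 135) + 94565) = 345411*((-10718 - 135) + 94565) = 345411*(-10853 + 94565) = 345411*83712 = 28915045632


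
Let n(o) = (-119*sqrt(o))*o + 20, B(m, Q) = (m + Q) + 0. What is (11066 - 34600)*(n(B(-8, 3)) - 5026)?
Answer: 117811204 - 14002730*I*sqrt(5) ≈ 1.1781e+8 - 3.1311e+7*I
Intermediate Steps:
B(m, Q) = Q + m (B(m, Q) = (Q + m) + 0 = Q + m)
n(o) = 20 - 119*o**(3/2) (n(o) = -119*o**(3/2) + 20 = 20 - 119*o**(3/2))
(11066 - 34600)*(n(B(-8, 3)) - 5026) = (11066 - 34600)*((20 - 119*(3 - 8)**(3/2)) - 5026) = -23534*((20 - (-595)*I*sqrt(5)) - 5026) = -23534*((20 + 595*I*sqrt(5)) - 5026) = -23534*(-5006 + 595*I*sqrt(5)) = 117811204 - 14002730*I*sqrt(5)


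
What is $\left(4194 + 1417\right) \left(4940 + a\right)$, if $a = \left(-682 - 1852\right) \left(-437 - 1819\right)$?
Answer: $32104144484$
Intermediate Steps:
$a = 5716704$ ($a = \left(-2534\right) \left(-2256\right) = 5716704$)
$\left(4194 + 1417\right) \left(4940 + a\right) = \left(4194 + 1417\right) \left(4940 + 5716704\right) = 5611 \cdot 5721644 = 32104144484$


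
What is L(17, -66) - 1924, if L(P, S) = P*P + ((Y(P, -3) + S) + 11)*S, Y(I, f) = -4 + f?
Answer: 2457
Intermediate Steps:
L(P, S) = P**2 + S*(4 + S) (L(P, S) = P*P + (((-4 - 3) + S) + 11)*S = P**2 + ((-7 + S) + 11)*S = P**2 + (4 + S)*S = P**2 + S*(4 + S))
L(17, -66) - 1924 = (17**2 + (-66)**2 + 4*(-66)) - 1924 = (289 + 4356 - 264) - 1924 = 4381 - 1924 = 2457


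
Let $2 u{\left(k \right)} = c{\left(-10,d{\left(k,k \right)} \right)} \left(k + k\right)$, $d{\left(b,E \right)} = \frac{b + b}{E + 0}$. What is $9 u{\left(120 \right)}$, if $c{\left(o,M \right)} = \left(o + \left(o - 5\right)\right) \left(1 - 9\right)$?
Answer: $216000$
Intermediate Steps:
$d{\left(b,E \right)} = \frac{2 b}{E}$
$c{\left(o,M \right)} = 40 - 16 o$ ($c{\left(o,M \right)} = \left(o + \left(o - 5\right)\right) \left(-8\right) = \left(o + \left(-5 + o\right)\right) \left(-8\right) = \left(-5 + 2 o\right) \left(-8\right) = 40 - 16 o$)
$u{\left(k \right)} = 200 k$ ($u{\left(k \right)} = \frac{\left(40 - -160\right) \left(k + k\right)}{2} = \frac{\left(40 + 160\right) 2 k}{2} = \frac{200 \cdot 2 k}{2} = \frac{400 k}{2} = 200 k$)
$9 u{\left(120 \right)} = 9 \cdot 200 \cdot 120 = 9 \cdot 24000 = 216000$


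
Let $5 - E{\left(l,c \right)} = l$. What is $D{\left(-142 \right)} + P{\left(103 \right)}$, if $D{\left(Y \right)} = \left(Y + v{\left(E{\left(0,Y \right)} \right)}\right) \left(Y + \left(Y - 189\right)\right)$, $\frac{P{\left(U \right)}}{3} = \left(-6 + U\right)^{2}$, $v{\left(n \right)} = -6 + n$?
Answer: $95866$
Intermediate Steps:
$E{\left(l,c \right)} = 5 - l$
$P{\left(U \right)} = 3 \left(-6 + U\right)^{2}$
$D{\left(Y \right)} = \left(-1 + Y\right) \left(-189 + 2 Y\right)$ ($D{\left(Y \right)} = \left(Y + \left(-6 + \left(5 - 0\right)\right)\right) \left(Y + \left(Y - 189\right)\right) = \left(Y + \left(-6 + \left(5 + 0\right)\right)\right) \left(Y + \left(-189 + Y\right)\right) = \left(Y + \left(-6 + 5\right)\right) \left(-189 + 2 Y\right) = \left(Y - 1\right) \left(-189 + 2 Y\right) = \left(-1 + Y\right) \left(-189 + 2 Y\right)$)
$D{\left(-142 \right)} + P{\left(103 \right)} = \left(189 - -27122 + 2 \left(-142\right)^{2}\right) + 3 \left(-6 + 103\right)^{2} = \left(189 + 27122 + 2 \cdot 20164\right) + 3 \cdot 97^{2} = \left(189 + 27122 + 40328\right) + 3 \cdot 9409 = 67639 + 28227 = 95866$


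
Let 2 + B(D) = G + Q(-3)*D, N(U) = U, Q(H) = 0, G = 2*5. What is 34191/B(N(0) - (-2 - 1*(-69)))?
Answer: 34191/8 ≈ 4273.9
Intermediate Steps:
G = 10
B(D) = 8 (B(D) = -2 + (10 + 0*D) = -2 + (10 + 0) = -2 + 10 = 8)
34191/B(N(0) - (-2 - 1*(-69))) = 34191/8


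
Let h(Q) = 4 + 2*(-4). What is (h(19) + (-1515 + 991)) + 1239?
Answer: 711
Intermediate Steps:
h(Q) = -4 (h(Q) = 4 - 8 = -4)
(h(19) + (-1515 + 991)) + 1239 = (-4 + (-1515 + 991)) + 1239 = (-4 - 524) + 1239 = -528 + 1239 = 711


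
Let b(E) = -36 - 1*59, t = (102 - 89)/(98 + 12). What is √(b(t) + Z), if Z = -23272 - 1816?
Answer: I*√25183 ≈ 158.69*I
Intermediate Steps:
t = 13/110 ≈ 0.11818
b(E) = -95 (b(E) = -36 - 59 = -95)
Z = -25088
√(b(t) + Z) = √(-95 - 25088) = √(-25183) = I*√25183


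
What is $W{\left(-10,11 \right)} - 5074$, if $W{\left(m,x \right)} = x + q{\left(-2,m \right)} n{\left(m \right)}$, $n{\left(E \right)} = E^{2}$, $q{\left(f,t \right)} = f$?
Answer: $-5263$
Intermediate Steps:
$W{\left(m,x \right)} = x - 2 m^{2}$
$W{\left(-10,11 \right)} - 5074 = \left(11 - 2 \left(-10\right)^{2}\right) - 5074 = \left(11 - 200\right) - 5074 = -189 - 5074 = -5263$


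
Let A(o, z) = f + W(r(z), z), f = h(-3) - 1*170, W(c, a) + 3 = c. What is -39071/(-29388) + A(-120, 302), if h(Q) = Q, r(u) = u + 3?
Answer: 3830123/29388 ≈ 130.33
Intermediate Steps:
r(u) = 3 + u
W(c, a) = -3 + c
f = -173 (f = -3 - 1*170 = -3 - 170 = -173)
A(o, z) = -173 + z (A(o, z) = -173 + (-3 + (3 + z)) = -173 + z)
-39071/(-29388) + A(-120, 302) = -39071/(-29388) + (-173 + 302) = -39071*(-1/29388) + 129 = 39071/29388 + 129 = 3830123/29388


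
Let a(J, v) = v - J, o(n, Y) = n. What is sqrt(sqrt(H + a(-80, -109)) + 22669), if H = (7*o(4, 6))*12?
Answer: sqrt(22669 + sqrt(307)) ≈ 150.62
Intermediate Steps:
H = 336 (H = (7*4)*12 = 28*12 = 336)
sqrt(sqrt(H + a(-80, -109)) + 22669) = sqrt(sqrt(336 + (-109 - 1*(-80))) + 22669) = sqrt(sqrt(336 + (-109 + 80)) + 22669) = sqrt(sqrt(336 - 29) + 22669) = sqrt(sqrt(307) + 22669) = sqrt(22669 + sqrt(307))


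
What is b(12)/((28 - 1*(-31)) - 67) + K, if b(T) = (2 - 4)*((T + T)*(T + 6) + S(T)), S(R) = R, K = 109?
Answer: 220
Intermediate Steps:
b(T) = -2*T - 4*T*(6 + T) (b(T) = (2 - 4)*((T + T)*(T + 6) + T) = -2*((2*T)*(6 + T) + T) = -2*(2*T*(6 + T) + T) = -2*(T + 2*T*(6 + T)) = -2*T - 4*T*(6 + T))
b(12)/((28 - 1*(-31)) - 67) + K = (2*12*(-13 - 2*12))/((28 - 1*(-31)) - 67) + 109 = (2*12*(-13 - 24))/((28 + 31) - 67) + 109 = (2*12*(-37))/(59 - 67) + 109 = -888/(-8) + 109 = -888*(-⅛) + 109 = 111 + 109 = 220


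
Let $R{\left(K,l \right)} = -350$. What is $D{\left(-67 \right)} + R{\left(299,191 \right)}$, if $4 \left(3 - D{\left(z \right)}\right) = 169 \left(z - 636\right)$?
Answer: $\frac{117419}{4} \approx 29355.0$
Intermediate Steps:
$D{\left(z \right)} = 26874 - \frac{169 z}{4}$ ($D{\left(z \right)} = 3 - \frac{169 \left(z - 636\right)}{4} = 3 - \frac{169 \left(-636 + z\right)}{4} = 3 - \frac{-107484 + 169 z}{4} = 3 - \left(-26871 + \frac{169 z}{4}\right) = 26874 - \frac{169 z}{4}$)
$D{\left(-67 \right)} + R{\left(299,191 \right)} = \left(26874 - - \frac{11323}{4}\right) - 350 = \left(26874 + \frac{11323}{4}\right) - 350 = \frac{118819}{4} - 350 = \frac{117419}{4}$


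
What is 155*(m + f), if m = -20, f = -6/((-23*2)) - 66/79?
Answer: -5831255/1817 ≈ -3209.3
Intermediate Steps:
f = -1281/1817 (f = -6/(-46) - 66*1/79 = -6*(-1/46) - 66/79 = 3/23 - 66/79 = -1281/1817 ≈ -0.70501)
155*(m + f) = 155*(-20 - 1281/1817) = 155*(-37621/1817) = -5831255/1817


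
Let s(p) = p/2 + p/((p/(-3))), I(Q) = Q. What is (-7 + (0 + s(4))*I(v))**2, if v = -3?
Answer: 16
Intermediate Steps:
s(p) = -3 + p/2 (s(p) = p*(1/2) + p/((p*(-1/3))) = p/2 + p/((-p/3)) = p/2 + p*(-3/p) = p/2 - 3 = -3 + p/2)
(-7 + (0 + s(4))*I(v))**2 = (-7 + (0 + (-3 + (1/2)*4))*(-3))**2 = (-7 + (0 + (-3 + 2))*(-3))**2 = (-7 + (0 - 1)*(-3))**2 = (-7 - 1*(-3))**2 = (-7 + 3)**2 = (-4)**2 = 16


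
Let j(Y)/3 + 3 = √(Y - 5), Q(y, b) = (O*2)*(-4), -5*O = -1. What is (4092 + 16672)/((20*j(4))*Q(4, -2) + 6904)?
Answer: 4666709/1616690 + 31146*I/808345 ≈ 2.8866 + 0.038531*I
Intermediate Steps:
O = ⅕ (O = -⅕*(-1) = ⅕ ≈ 0.20000)
Q(y, b) = -8/5 (Q(y, b) = ((⅕)*2)*(-4) = (⅖)*(-4) = -8/5)
j(Y) = -9 + 3*√(-5 + Y) (j(Y) = -9 + 3*√(Y - 5) = -9 + 3*√(-5 + Y))
(4092 + 16672)/((20*j(4))*Q(4, -2) + 6904) = (4092 + 16672)/((20*(-9 + 3*√(-5 + 4)))*(-8/5) + 6904) = 20764/((20*(-9 + 3*√(-1)))*(-8/5) + 6904) = 20764/((20*(-9 + 3*I))*(-8/5) + 6904) = 20764/((-180 + 60*I)*(-8/5) + 6904) = 20764/((288 - 96*I) + 6904) = 20764/(7192 - 96*I) = 20764*((7192 + 96*I)/51734080) = 5191*(7192 + 96*I)/12933520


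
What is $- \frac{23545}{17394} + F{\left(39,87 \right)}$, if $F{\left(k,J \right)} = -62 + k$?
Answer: $- \frac{423607}{17394} \approx -24.354$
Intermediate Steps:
$- \frac{23545}{17394} + F{\left(39,87 \right)} = - \frac{23545}{17394} + \left(-62 + 39\right) = \left(-23545\right) \frac{1}{17394} - 23 = - \frac{23545}{17394} - 23 = - \frac{423607}{17394}$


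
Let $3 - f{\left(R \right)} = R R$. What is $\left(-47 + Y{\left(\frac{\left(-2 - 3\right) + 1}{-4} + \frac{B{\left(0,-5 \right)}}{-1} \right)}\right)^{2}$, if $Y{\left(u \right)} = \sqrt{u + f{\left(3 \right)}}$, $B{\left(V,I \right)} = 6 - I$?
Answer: $2193 - 376 i \approx 2193.0 - 376.0 i$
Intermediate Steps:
$f{\left(R \right)} = 3 - R^{2}$ ($f{\left(R \right)} = 3 - R R = 3 - R^{2}$)
$Y{\left(u \right)} = \sqrt{-6 + u}$ ($Y{\left(u \right)} = \sqrt{u + \left(3 - 3^{2}\right)} = \sqrt{u + \left(3 - 9\right)} = \sqrt{u - 6} = \sqrt{-6 + u}$)
$\left(-47 + Y{\left(\frac{\left(-2 - 3\right) + 1}{-4} + \frac{B{\left(0,-5 \right)}}{-1} \right)}\right)^{2} = \left(-47 + \sqrt{-6 + \left(\frac{\left(-2 - 3\right) + 1}{-4} + \frac{6 - -5}{-1}\right)}\right)^{2} = \left(-47 + \sqrt{-6 + \left(\left(-5 + 1\right) \left(- \frac{1}{4}\right) + \left(6 + 5\right) \left(-1\right)\right)}\right)^{2} = \left(-47 + \sqrt{-6 + \left(\left(-4\right) \left(- \frac{1}{4}\right) + 11 \left(-1\right)\right)}\right)^{2} = \left(-47 + \sqrt{-6 + \left(1 - 11\right)}\right)^{2} = \left(-47 + \sqrt{-6 - 10}\right)^{2} = \left(-47 + \sqrt{-16}\right)^{2} = \left(-47 + 4 i\right)^{2}$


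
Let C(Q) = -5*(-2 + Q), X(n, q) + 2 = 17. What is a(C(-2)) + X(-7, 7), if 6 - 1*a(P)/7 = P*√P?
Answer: 57 - 280*√5 ≈ -569.10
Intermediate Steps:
X(n, q) = 15 (X(n, q) = -2 + 17 = 15)
C(Q) = 10 - 5*Q
a(P) = 42 - 7*P^(3/2) (a(P) = 42 - 7*P*√P = 42 - 7*P^(3/2))
a(C(-2)) + X(-7, 7) = (42 - 7*(10 - 5*(-2))^(3/2)) + 15 = (42 - 7*(10 + 10)^(3/2)) + 15 = (42 - 280*√5) + 15 = 57 - 280*√5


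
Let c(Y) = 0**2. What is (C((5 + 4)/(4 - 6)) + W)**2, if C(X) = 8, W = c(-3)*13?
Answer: 64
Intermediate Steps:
c(Y) = 0
W = 0 (W = 0*13 = 0)
(C((5 + 4)/(4 - 6)) + W)**2 = (8 + 0)**2 = 8**2 = 64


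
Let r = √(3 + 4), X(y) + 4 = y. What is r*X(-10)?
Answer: -14*√7 ≈ -37.041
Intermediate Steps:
X(y) = -4 + y
r = √7 ≈ 2.6458
r*X(-10) = √7*(-4 - 10) = √7*(-14) = -14*√7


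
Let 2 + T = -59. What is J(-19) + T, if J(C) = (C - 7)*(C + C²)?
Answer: -8953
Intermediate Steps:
T = -61 (T = -2 - 59 = -61)
J(C) = (-7 + C)*(C + C²)
J(-19) + T = -19*(-7 + (-19)² - 6*(-19)) - 61 = -19*(-7 + 361 + 114) - 61 = -19*468 - 61 = -8892 - 61 = -8953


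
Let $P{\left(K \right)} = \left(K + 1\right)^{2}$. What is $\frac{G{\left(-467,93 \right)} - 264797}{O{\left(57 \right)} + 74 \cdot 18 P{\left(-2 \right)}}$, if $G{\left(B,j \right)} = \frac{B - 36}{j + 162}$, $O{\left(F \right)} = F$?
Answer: $- \frac{67523738}{354195} \approx -190.64$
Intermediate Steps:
$P{\left(K \right)} = \left(1 + K\right)^{2}$
$G{\left(B,j \right)} = \frac{-36 + B}{162 + j}$
$\frac{G{\left(-467,93 \right)} - 264797}{O{\left(57 \right)} + 74 \cdot 18 P{\left(-2 \right)}} = \frac{\frac{-36 - 467}{162 + 93} - 264797}{57 + 74 \cdot 18 \left(1 - 2\right)^{2}} = \frac{\frac{1}{255} \left(-503\right) - 264797}{57 + 1332 \left(-1\right)^{2}} = \frac{\frac{1}{255} \left(-503\right) - 264797}{57 + 1332 \cdot 1} = \frac{- \frac{503}{255} - 264797}{57 + 1332} = - \frac{67523738}{255 \cdot 1389} = \left(- \frac{67523738}{255}\right) \frac{1}{1389} = - \frac{67523738}{354195}$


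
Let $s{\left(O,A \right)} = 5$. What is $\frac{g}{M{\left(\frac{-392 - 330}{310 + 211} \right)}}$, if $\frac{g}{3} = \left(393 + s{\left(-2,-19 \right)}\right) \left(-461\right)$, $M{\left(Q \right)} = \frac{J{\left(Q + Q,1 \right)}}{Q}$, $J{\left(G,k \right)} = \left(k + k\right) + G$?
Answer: $- \frac{66235558}{67} \approx -9.8859 \cdot 10^{5}$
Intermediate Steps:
$J{\left(G,k \right)} = G + 2 k$ ($J{\left(G,k \right)} = 2 k + G = G + 2 k$)
$M{\left(Q \right)} = \frac{2 + 2 Q}{Q}$ ($M{\left(Q \right)} = \frac{\left(Q + Q\right) + 2 \cdot 1}{Q} = \frac{2 Q + 2}{Q} = \frac{2 + 2 Q}{Q}$)
$g = -550434$ ($g = 3 \left(393 + 5\right) \left(-461\right) = 3 \cdot 398 \left(-461\right) = 3 \left(-183478\right) = -550434$)
$\frac{g}{M{\left(\frac{-392 - 330}{310 + 211} \right)}} = - \frac{550434}{2 + \frac{2}{\left(-392 - 330\right) \frac{1}{310 + 211}}} = - \frac{550434}{2 + \frac{2}{\left(-722\right) \frac{1}{521}}} = - \frac{550434}{2 + \frac{2}{- \frac{722}{521}}} = - \frac{550434}{2 + 2 \left(- \frac{521}{722}\right)} = - \frac{550434}{2 - \frac{521}{361}} = - \frac{550434}{\frac{201}{361}} = \left(-550434\right) \frac{361}{201} = - \frac{66235558}{67}$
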